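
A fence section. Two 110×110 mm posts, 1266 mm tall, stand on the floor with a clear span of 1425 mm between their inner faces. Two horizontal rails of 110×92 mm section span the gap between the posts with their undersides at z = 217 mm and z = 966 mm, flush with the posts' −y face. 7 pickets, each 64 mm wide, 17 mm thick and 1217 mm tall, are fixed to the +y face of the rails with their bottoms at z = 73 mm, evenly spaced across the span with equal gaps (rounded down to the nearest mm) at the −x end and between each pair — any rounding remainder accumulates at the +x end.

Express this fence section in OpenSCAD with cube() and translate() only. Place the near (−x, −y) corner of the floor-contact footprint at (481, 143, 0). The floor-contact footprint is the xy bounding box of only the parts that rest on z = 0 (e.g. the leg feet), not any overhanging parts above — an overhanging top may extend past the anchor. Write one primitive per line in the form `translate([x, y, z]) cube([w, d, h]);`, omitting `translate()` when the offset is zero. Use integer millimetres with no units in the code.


translate([481, 143, 0]) cube([110, 110, 1266]);
translate([2016, 143, 0]) cube([110, 110, 1266]);
translate([591, 143, 217]) cube([1425, 110, 92]);
translate([591, 143, 966]) cube([1425, 110, 92]);
translate([713, 253, 73]) cube([64, 17, 1217]);
translate([899, 253, 73]) cube([64, 17, 1217]);
translate([1085, 253, 73]) cube([64, 17, 1217]);
translate([1271, 253, 73]) cube([64, 17, 1217]);
translate([1457, 253, 73]) cube([64, 17, 1217]);
translate([1643, 253, 73]) cube([64, 17, 1217]);
translate([1829, 253, 73]) cube([64, 17, 1217]);


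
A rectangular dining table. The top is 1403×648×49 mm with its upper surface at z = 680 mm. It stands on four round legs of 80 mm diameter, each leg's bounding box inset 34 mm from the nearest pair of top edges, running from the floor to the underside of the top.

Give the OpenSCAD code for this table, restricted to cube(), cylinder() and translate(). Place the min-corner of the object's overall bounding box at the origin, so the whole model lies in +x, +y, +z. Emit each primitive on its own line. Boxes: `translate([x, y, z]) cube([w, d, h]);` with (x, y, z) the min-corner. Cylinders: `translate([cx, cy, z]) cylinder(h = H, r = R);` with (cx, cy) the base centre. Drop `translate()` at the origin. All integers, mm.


// leg_h = 680 - 49 = 631
translate([0, 0, 631]) cube([1403, 648, 49]);
translate([74, 74, 0]) cylinder(h = 631, r = 40);
translate([1329, 74, 0]) cylinder(h = 631, r = 40);
translate([74, 574, 0]) cylinder(h = 631, r = 40);
translate([1329, 574, 0]) cylinder(h = 631, r = 40);


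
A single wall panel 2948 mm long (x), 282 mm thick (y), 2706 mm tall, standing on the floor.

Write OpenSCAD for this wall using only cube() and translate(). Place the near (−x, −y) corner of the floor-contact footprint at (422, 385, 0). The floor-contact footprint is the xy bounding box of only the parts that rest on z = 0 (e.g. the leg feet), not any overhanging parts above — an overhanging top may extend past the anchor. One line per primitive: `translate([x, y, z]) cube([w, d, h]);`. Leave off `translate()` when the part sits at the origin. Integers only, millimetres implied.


translate([422, 385, 0]) cube([2948, 282, 2706]);


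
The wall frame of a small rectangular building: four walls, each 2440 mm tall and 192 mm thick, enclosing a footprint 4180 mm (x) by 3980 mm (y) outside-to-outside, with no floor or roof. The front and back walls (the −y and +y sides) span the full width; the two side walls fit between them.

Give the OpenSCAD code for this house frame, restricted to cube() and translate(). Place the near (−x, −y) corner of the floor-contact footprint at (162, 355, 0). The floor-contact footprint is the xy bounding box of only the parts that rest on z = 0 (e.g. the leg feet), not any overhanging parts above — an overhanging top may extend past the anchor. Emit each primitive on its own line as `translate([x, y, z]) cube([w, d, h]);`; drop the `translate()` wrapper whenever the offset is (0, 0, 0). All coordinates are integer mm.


translate([162, 355, 0]) cube([4180, 192, 2440]);
translate([162, 4143, 0]) cube([4180, 192, 2440]);
translate([162, 547, 0]) cube([192, 3596, 2440]);
translate([4150, 547, 0]) cube([192, 3596, 2440]);


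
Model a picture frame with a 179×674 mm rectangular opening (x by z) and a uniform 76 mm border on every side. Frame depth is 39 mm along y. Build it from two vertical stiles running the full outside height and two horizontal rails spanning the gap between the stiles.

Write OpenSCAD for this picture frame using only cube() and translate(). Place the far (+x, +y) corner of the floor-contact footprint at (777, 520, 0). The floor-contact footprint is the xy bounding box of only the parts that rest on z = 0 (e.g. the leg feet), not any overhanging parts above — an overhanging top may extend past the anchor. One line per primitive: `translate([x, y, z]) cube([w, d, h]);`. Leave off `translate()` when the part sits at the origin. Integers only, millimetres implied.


translate([446, 481, 0]) cube([76, 39, 826]);
translate([701, 481, 0]) cube([76, 39, 826]);
translate([522, 481, 0]) cube([179, 39, 76]);
translate([522, 481, 750]) cube([179, 39, 76]);


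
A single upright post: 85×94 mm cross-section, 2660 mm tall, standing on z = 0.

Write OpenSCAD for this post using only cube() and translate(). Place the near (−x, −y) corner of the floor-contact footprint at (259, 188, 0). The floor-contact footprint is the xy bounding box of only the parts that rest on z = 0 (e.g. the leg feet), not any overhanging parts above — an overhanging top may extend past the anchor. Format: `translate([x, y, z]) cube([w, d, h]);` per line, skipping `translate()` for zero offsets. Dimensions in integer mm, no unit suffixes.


translate([259, 188, 0]) cube([85, 94, 2660]);


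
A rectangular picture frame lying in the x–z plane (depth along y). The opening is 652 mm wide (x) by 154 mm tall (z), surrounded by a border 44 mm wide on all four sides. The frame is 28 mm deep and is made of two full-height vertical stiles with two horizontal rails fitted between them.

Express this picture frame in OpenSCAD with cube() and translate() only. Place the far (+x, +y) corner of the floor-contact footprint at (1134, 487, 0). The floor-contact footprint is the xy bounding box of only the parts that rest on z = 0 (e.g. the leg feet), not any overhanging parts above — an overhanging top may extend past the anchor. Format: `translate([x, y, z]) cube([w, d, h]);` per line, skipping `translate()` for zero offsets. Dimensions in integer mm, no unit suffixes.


translate([394, 459, 0]) cube([44, 28, 242]);
translate([1090, 459, 0]) cube([44, 28, 242]);
translate([438, 459, 0]) cube([652, 28, 44]);
translate([438, 459, 198]) cube([652, 28, 44]);


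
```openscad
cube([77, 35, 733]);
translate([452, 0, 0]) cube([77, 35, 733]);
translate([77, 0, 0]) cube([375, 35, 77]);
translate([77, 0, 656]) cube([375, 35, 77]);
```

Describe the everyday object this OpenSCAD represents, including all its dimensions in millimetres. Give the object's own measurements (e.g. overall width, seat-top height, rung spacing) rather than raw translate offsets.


A rectangular picture frame lying in the x–z plane (depth along y). The opening is 375 mm wide (x) by 579 mm tall (z), surrounded by a border 77 mm wide on all four sides. The frame is 35 mm deep and is made of two full-height vertical stiles with two horizontal rails fitted between them.


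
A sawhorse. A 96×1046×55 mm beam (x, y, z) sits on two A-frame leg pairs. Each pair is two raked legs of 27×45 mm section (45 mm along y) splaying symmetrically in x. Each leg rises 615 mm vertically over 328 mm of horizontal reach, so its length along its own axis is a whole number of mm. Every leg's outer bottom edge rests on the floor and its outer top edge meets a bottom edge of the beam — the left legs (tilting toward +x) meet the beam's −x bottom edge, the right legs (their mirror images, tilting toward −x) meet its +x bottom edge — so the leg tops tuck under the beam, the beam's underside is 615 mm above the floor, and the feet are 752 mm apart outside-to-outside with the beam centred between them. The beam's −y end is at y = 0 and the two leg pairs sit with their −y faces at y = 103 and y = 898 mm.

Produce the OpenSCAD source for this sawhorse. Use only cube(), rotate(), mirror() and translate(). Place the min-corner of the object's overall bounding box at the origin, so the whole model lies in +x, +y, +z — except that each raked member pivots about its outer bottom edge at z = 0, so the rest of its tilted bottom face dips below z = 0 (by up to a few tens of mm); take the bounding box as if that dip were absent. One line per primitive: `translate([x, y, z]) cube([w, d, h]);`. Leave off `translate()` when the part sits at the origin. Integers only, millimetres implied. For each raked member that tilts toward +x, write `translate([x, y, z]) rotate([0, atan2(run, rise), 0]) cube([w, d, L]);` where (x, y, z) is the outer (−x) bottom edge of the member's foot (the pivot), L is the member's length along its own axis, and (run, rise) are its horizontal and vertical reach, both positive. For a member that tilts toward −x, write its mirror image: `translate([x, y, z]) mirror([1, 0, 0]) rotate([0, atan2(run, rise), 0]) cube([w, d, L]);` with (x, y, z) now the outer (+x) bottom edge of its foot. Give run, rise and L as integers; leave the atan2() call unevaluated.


translate([328, 0, 615]) cube([96, 1046, 55]);
translate([0, 103, 0]) rotate([0, atan2(328, 615), 0]) cube([27, 45, 697]);
translate([752, 103, 0]) mirror([1, 0, 0]) rotate([0, atan2(328, 615), 0]) cube([27, 45, 697]);
translate([0, 898, 0]) rotate([0, atan2(328, 615), 0]) cube([27, 45, 697]);
translate([752, 898, 0]) mirror([1, 0, 0]) rotate([0, atan2(328, 615), 0]) cube([27, 45, 697]);


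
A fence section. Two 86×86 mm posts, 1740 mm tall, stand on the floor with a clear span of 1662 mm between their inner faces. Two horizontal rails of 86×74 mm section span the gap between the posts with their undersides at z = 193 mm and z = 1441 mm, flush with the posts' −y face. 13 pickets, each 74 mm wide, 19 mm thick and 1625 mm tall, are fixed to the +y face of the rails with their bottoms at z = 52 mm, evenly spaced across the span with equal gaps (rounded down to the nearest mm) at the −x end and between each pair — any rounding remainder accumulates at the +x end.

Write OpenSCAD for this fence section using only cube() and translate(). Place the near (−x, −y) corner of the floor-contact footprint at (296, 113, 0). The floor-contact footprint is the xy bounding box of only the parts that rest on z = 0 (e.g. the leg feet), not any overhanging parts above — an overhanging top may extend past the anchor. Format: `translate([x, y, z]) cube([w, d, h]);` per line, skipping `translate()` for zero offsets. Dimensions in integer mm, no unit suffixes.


translate([296, 113, 0]) cube([86, 86, 1740]);
translate([2044, 113, 0]) cube([86, 86, 1740]);
translate([382, 113, 193]) cube([1662, 86, 74]);
translate([382, 113, 1441]) cube([1662, 86, 74]);
translate([432, 199, 52]) cube([74, 19, 1625]);
translate([556, 199, 52]) cube([74, 19, 1625]);
translate([680, 199, 52]) cube([74, 19, 1625]);
translate([804, 199, 52]) cube([74, 19, 1625]);
translate([928, 199, 52]) cube([74, 19, 1625]);
translate([1052, 199, 52]) cube([74, 19, 1625]);
translate([1176, 199, 52]) cube([74, 19, 1625]);
translate([1300, 199, 52]) cube([74, 19, 1625]);
translate([1424, 199, 52]) cube([74, 19, 1625]);
translate([1548, 199, 52]) cube([74, 19, 1625]);
translate([1672, 199, 52]) cube([74, 19, 1625]);
translate([1796, 199, 52]) cube([74, 19, 1625]);
translate([1920, 199, 52]) cube([74, 19, 1625]);


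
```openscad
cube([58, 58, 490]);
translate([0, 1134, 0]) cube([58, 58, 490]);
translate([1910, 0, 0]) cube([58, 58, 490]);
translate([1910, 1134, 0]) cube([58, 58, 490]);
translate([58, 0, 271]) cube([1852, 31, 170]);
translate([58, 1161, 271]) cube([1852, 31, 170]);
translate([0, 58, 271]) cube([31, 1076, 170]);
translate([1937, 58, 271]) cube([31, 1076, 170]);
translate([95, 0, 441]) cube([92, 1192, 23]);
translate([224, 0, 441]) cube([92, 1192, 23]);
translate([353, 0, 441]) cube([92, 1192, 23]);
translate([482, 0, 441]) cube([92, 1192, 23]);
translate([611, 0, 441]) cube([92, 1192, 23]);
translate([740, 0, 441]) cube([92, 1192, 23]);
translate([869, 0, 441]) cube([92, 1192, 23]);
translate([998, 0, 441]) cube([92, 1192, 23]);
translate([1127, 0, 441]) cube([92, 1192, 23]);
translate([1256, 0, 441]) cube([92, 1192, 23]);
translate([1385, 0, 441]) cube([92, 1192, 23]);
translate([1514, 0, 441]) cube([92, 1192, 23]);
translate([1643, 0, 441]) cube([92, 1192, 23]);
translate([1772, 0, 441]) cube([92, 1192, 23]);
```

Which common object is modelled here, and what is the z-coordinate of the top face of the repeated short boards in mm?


A bed frame. The slat-top height is 464 mm.

Four posts, four rails, and a row of slats — a bed frame. Slats sit on the rails at z = 271 + 170 = 441; with slat thickness 23, the top is 464 mm.


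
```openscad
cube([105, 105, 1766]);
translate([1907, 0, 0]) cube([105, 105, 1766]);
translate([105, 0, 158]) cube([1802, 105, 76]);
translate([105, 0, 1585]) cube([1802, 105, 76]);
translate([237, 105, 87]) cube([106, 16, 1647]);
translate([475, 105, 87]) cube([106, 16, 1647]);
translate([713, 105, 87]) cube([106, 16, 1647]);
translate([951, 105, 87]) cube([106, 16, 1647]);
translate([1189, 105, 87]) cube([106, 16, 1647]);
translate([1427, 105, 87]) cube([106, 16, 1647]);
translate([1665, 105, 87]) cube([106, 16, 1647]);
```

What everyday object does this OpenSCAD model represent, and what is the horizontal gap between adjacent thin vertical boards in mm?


A fence section. The picket gap is 132 mm.

Two posts, two rails, 7 pickets — a fence section. Span 1802 mm holds 7 pickets of 106 mm with 8 equal gaps: ⌊(1802 − 7·106) / 8⌋ = 132 mm.


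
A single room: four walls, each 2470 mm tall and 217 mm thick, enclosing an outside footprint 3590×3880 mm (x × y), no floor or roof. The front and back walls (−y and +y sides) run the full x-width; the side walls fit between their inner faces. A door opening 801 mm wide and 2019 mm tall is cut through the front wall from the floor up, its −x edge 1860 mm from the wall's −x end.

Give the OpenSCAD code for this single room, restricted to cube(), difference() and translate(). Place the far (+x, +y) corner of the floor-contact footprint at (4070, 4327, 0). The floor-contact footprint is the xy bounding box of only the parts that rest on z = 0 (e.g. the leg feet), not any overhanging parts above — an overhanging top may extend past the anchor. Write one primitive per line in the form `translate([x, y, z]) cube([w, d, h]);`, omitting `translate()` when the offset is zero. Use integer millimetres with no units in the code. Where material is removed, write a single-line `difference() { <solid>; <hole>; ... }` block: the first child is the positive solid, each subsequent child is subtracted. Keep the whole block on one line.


difference() { translate([480, 447, 0]) cube([3590, 217, 2470]); translate([2340, 447, 0]) cube([801, 217, 2019]); }
translate([480, 4110, 0]) cube([3590, 217, 2470]);
translate([480, 664, 0]) cube([217, 3446, 2470]);
translate([3853, 664, 0]) cube([217, 3446, 2470]);


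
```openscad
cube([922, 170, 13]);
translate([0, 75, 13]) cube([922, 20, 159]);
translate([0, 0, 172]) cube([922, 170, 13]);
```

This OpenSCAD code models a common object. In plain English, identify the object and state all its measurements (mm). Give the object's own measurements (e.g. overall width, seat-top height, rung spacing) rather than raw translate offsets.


An I-beam lying along x, 922 mm long. Overall section height 185 mm. Two flanges 170 mm wide (y) and 13 mm thick, one on the floor and one at the top; a web 20 mm thick runs between them, centred on the flange width.


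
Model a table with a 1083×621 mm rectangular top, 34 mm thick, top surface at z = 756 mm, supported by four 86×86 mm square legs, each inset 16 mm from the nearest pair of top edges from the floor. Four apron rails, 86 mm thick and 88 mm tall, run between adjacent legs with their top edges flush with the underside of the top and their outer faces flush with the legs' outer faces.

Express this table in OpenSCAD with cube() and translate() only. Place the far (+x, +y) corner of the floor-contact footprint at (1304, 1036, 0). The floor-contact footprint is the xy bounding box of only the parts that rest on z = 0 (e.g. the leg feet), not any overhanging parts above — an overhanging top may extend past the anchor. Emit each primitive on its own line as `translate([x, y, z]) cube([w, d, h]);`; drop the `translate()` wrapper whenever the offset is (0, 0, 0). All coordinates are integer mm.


translate([237, 431, 722]) cube([1083, 621, 34]);
translate([253, 447, 0]) cube([86, 86, 722]);
translate([1218, 447, 0]) cube([86, 86, 722]);
translate([253, 950, 0]) cube([86, 86, 722]);
translate([1218, 950, 0]) cube([86, 86, 722]);
translate([339, 447, 634]) cube([879, 86, 88]);
translate([339, 950, 634]) cube([879, 86, 88]);
translate([253, 533, 634]) cube([86, 417, 88]);
translate([1218, 533, 634]) cube([86, 417, 88]);


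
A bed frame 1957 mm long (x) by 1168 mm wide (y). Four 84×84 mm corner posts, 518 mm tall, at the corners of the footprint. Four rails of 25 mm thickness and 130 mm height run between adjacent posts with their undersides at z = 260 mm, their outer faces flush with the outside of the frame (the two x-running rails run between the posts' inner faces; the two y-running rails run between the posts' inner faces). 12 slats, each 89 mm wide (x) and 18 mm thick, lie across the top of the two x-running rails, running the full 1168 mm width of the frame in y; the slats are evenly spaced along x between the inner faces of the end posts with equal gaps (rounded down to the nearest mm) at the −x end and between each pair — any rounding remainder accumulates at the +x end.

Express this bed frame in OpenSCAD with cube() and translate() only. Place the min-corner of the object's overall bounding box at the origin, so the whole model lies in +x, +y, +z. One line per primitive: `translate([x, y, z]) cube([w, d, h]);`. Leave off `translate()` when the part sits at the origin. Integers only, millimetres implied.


cube([84, 84, 518]);
translate([0, 1084, 0]) cube([84, 84, 518]);
translate([1873, 0, 0]) cube([84, 84, 518]);
translate([1873, 1084, 0]) cube([84, 84, 518]);
translate([84, 0, 260]) cube([1789, 25, 130]);
translate([84, 1143, 260]) cube([1789, 25, 130]);
translate([0, 84, 260]) cube([25, 1000, 130]);
translate([1932, 84, 260]) cube([25, 1000, 130]);
translate([139, 0, 390]) cube([89, 1168, 18]);
translate([283, 0, 390]) cube([89, 1168, 18]);
translate([427, 0, 390]) cube([89, 1168, 18]);
translate([571, 0, 390]) cube([89, 1168, 18]);
translate([715, 0, 390]) cube([89, 1168, 18]);
translate([859, 0, 390]) cube([89, 1168, 18]);
translate([1003, 0, 390]) cube([89, 1168, 18]);
translate([1147, 0, 390]) cube([89, 1168, 18]);
translate([1291, 0, 390]) cube([89, 1168, 18]);
translate([1435, 0, 390]) cube([89, 1168, 18]);
translate([1579, 0, 390]) cube([89, 1168, 18]);
translate([1723, 0, 390]) cube([89, 1168, 18]);


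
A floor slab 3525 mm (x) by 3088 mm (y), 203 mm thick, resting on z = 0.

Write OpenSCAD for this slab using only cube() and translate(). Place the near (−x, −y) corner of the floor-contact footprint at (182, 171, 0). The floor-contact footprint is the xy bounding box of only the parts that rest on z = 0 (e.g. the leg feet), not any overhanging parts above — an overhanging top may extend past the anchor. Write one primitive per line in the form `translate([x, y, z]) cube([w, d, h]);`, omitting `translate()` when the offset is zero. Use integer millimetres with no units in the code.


translate([182, 171, 0]) cube([3525, 3088, 203]);


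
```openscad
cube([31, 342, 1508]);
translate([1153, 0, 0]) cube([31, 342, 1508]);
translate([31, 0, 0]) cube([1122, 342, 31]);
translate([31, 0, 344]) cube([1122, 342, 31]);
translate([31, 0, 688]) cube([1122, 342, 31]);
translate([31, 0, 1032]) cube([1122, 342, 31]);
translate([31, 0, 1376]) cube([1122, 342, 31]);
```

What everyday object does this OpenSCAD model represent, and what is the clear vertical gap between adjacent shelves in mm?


A bookshelf. The clear shelf gap is 313 mm.

Two tall side panels with 5 horizontal boards between them — a bookshelf. The first two shelf undersides are at z = 0 and z = 344; with shelf thickness 31, the clear gap is 344 − 0 − 31 = 313 mm.


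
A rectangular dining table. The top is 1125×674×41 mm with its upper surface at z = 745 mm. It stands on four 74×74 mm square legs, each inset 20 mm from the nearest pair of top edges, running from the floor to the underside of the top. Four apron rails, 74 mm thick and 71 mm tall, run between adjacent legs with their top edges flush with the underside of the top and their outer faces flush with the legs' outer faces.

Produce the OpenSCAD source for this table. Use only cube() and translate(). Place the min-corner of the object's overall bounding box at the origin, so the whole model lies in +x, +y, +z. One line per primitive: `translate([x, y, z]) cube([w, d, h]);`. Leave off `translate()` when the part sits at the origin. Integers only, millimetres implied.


translate([0, 0, 704]) cube([1125, 674, 41]);
translate([20, 20, 0]) cube([74, 74, 704]);
translate([1031, 20, 0]) cube([74, 74, 704]);
translate([20, 580, 0]) cube([74, 74, 704]);
translate([1031, 580, 0]) cube([74, 74, 704]);
translate([94, 20, 633]) cube([937, 74, 71]);
translate([94, 580, 633]) cube([937, 74, 71]);
translate([20, 94, 633]) cube([74, 486, 71]);
translate([1031, 94, 633]) cube([74, 486, 71]);


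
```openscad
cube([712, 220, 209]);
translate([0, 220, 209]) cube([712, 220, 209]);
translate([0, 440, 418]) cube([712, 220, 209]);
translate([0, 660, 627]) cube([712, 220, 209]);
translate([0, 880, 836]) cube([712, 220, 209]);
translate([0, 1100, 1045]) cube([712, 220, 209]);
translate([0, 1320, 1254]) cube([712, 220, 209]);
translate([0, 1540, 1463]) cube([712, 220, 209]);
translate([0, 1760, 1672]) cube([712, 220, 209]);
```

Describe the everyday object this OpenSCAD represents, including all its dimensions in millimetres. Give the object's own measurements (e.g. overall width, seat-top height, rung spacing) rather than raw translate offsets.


A straight staircase of 9 solid steps. Each step is 712 mm wide (x), 220 mm deep (y, the going) and 209 mm tall (the rise). The first step rests on the floor; each subsequent step sits one going further in +y and one rise higher in +z, directly behind and above the previous step with no overlap.


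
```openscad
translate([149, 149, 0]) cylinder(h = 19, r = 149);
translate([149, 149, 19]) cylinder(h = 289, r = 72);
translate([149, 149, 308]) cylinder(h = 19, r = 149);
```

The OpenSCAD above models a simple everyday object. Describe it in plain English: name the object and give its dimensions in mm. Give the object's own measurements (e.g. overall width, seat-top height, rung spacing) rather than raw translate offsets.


A spool: two coaxial disc flanges of radius 149 mm and thickness 19 mm, joined by a core cylinder of radius 72 mm and height 289 mm. The lower flange rests on z = 0 and the three cylinders share a vertical axis.


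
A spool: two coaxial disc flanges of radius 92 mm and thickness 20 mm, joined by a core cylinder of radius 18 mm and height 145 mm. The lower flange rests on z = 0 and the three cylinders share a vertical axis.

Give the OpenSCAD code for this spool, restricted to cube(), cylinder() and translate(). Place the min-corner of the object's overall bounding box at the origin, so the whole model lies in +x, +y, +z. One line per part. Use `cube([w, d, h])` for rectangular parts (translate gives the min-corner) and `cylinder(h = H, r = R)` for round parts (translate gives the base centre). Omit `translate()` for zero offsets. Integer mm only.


translate([92, 92, 0]) cylinder(h = 20, r = 92);
translate([92, 92, 20]) cylinder(h = 145, r = 18);
translate([92, 92, 165]) cylinder(h = 20, r = 92);


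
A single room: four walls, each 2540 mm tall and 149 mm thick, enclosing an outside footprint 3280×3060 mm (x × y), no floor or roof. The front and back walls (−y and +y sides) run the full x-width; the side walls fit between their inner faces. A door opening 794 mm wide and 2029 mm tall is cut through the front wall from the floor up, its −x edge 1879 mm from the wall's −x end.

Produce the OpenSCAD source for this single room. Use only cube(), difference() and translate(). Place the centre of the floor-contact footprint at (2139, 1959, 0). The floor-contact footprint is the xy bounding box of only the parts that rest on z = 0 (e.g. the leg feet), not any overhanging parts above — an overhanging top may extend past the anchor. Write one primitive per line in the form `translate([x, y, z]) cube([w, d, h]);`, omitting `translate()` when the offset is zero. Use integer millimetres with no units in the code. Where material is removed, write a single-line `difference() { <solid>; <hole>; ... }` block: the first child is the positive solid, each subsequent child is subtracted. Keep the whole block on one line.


difference() { translate([499, 429, 0]) cube([3280, 149, 2540]); translate([2378, 429, 0]) cube([794, 149, 2029]); }
translate([499, 3340, 0]) cube([3280, 149, 2540]);
translate([499, 578, 0]) cube([149, 2762, 2540]);
translate([3630, 578, 0]) cube([149, 2762, 2540]);


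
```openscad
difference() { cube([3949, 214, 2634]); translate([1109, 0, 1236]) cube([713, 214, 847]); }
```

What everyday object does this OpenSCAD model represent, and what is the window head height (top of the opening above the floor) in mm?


A wall with a window opening. The window head height is 2083 mm.

A wall with a rectangular opening subtracted — a window. Sill at z = 1236, opening 847 mm tall, so the head is at 1236 + 847 = 2083 mm.


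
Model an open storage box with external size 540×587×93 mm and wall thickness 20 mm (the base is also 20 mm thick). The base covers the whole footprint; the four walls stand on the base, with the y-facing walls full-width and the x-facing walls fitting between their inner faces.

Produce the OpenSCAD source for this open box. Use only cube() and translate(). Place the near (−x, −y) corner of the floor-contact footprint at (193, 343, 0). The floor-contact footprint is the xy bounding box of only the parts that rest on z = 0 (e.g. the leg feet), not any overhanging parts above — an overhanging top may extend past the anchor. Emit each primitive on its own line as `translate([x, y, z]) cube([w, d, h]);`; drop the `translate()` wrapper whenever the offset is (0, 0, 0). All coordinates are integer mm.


translate([193, 343, 0]) cube([540, 587, 20]);
translate([193, 343, 20]) cube([540, 20, 73]);
translate([193, 910, 20]) cube([540, 20, 73]);
translate([193, 363, 20]) cube([20, 547, 73]);
translate([713, 363, 20]) cube([20, 547, 73]);


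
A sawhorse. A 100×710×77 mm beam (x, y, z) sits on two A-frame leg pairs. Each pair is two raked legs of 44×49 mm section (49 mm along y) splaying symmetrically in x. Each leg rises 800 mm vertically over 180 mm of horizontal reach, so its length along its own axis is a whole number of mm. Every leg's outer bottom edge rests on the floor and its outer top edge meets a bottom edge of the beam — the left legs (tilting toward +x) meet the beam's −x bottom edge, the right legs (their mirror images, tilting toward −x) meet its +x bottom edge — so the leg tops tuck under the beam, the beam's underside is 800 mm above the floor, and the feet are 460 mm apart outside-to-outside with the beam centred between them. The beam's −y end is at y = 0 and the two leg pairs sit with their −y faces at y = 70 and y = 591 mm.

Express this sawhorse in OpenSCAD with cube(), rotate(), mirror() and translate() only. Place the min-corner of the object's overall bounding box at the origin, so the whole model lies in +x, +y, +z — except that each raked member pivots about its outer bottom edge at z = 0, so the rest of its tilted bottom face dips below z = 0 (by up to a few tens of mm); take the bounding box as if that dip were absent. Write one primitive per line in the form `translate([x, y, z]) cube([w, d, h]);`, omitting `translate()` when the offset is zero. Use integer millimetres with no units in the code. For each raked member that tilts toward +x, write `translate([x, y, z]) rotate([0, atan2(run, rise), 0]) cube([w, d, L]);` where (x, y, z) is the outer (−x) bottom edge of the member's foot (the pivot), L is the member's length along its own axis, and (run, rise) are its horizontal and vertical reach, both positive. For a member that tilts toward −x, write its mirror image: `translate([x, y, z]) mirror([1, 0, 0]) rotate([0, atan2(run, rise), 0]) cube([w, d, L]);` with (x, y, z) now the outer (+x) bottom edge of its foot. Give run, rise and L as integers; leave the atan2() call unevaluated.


translate([180, 0, 800]) cube([100, 710, 77]);
translate([0, 70, 0]) rotate([0, atan2(180, 800), 0]) cube([44, 49, 820]);
translate([460, 70, 0]) mirror([1, 0, 0]) rotate([0, atan2(180, 800), 0]) cube([44, 49, 820]);
translate([0, 591, 0]) rotate([0, atan2(180, 800), 0]) cube([44, 49, 820]);
translate([460, 591, 0]) mirror([1, 0, 0]) rotate([0, atan2(180, 800), 0]) cube([44, 49, 820]);


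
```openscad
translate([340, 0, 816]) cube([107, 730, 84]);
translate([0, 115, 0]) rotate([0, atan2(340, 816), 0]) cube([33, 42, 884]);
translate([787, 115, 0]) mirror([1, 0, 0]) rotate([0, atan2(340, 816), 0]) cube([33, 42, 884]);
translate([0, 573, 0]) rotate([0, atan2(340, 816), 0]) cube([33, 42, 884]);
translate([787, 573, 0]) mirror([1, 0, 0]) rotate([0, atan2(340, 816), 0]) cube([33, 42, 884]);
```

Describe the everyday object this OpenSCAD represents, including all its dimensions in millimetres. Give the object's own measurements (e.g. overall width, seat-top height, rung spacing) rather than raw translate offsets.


A sawhorse. A 107×730×84 mm beam (x, y, z) sits on two A-frame leg pairs. Each pair is two raked legs of 33×42 mm section (42 mm along y) splaying symmetrically in x. Each leg rises 816 mm vertically over 340 mm of horizontal reach and is 884 mm long along its own axis. Every leg's outer bottom edge rests on the floor and its outer top edge meets a bottom edge of the beam — the left legs (tilting toward +x) meet the beam's −x bottom edge, the right legs (their mirror images, tilting toward −x) meet its +x bottom edge — so the leg tops tuck under the beam, the beam's underside is 816 mm above the floor, and the feet are 787 mm apart outside-to-outside with the beam centred between them. The two leg pairs are set in 115 mm from either end of the beam.


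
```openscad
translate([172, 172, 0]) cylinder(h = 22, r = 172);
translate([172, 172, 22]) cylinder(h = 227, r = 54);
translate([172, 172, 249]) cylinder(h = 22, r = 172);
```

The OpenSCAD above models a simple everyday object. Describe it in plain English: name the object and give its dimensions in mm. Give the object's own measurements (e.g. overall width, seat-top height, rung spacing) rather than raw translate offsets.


A spool: two coaxial disc flanges of radius 172 mm and thickness 22 mm, joined by a core cylinder of radius 54 mm and height 227 mm. The lower flange rests on z = 0 and the three cylinders share a vertical axis.


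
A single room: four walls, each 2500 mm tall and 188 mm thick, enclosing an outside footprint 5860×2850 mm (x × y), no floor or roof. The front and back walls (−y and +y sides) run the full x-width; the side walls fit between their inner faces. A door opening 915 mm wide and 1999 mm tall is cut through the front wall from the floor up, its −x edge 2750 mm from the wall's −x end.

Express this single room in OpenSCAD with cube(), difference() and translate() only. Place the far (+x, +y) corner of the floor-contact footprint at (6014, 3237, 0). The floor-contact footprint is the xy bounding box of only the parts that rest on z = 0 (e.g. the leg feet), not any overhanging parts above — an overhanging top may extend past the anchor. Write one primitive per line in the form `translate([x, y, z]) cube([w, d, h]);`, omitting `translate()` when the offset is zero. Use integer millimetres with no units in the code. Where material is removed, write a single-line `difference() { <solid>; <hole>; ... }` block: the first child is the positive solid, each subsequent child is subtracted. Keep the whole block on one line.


difference() { translate([154, 387, 0]) cube([5860, 188, 2500]); translate([2904, 387, 0]) cube([915, 188, 1999]); }
translate([154, 3049, 0]) cube([5860, 188, 2500]);
translate([154, 575, 0]) cube([188, 2474, 2500]);
translate([5826, 575, 0]) cube([188, 2474, 2500]);


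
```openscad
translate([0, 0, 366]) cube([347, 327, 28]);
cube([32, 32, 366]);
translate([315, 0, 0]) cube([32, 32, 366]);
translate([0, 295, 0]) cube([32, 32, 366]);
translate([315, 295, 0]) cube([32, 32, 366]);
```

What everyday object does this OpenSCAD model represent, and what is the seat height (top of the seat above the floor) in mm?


A stool. The seat height is 394 mm.

A 347×327×28 slab at z = 366 on four corner posts — a stool. The seat top is 366 + 28 = 394 mm.


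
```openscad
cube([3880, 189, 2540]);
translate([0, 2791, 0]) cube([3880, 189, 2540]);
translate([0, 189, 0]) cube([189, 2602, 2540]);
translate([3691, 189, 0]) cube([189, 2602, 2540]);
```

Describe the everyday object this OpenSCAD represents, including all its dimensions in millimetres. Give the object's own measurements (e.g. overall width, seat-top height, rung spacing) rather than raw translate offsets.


The wall frame of a small rectangular building: four walls, each 2540 mm tall and 189 mm thick, enclosing a footprint 3880 mm (x) by 2980 mm (y) outside-to-outside, with no floor or roof. The front and back walls (the −y and +y sides) span the full width; the two side walls fit between them.


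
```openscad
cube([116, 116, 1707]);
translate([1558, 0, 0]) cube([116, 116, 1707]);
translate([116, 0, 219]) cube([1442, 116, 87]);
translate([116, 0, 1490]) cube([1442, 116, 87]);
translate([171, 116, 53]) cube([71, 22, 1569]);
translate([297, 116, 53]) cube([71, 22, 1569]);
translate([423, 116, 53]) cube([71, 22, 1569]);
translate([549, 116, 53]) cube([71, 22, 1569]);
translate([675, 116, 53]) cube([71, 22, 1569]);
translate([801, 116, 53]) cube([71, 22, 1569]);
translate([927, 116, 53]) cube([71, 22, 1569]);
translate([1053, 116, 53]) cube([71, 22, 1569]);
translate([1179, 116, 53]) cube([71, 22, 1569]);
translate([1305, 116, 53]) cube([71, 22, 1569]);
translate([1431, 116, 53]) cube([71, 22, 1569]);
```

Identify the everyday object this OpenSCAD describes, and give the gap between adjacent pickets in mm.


A fence section. The picket gap is 55 mm.

Two posts, two rails, 11 pickets — a fence section. Span 1442 mm holds 11 pickets of 71 mm with 12 equal gaps: ⌊(1442 − 11·71) / 12⌋ = 55 mm.


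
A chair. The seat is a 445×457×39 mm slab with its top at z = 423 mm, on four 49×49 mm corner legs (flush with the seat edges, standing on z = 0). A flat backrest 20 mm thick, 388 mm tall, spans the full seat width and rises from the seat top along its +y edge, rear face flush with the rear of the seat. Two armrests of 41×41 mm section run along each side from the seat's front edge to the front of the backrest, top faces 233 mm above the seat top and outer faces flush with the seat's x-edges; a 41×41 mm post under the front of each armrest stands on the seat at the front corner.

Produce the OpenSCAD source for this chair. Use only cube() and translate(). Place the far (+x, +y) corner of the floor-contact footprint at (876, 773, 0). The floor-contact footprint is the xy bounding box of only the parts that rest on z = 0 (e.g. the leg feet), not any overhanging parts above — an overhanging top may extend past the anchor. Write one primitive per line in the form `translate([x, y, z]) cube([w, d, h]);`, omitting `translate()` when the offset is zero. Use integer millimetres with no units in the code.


translate([431, 316, 384]) cube([445, 457, 39]);
translate([431, 316, 0]) cube([49, 49, 384]);
translate([827, 316, 0]) cube([49, 49, 384]);
translate([431, 724, 0]) cube([49, 49, 384]);
translate([827, 724, 0]) cube([49, 49, 384]);
translate([431, 753, 423]) cube([445, 20, 388]);
translate([431, 316, 615]) cube([41, 437, 41]);
translate([835, 316, 615]) cube([41, 437, 41]);
translate([431, 316, 423]) cube([41, 41, 192]);
translate([835, 316, 423]) cube([41, 41, 192]);


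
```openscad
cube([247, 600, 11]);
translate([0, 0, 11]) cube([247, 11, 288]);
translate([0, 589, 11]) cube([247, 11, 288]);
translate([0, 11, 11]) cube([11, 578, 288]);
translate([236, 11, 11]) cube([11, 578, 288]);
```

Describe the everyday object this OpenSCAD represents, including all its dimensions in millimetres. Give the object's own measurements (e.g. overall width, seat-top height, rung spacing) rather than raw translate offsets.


An open-topped rectangular box: outside dimensions 247×600×299 mm, with a uniform wall and base thickness of 11 mm. The base is a full 247×600 slab on the floor; four walls sit on top of the base. The front and back walls (the −y and +y sides) span the full width; the two side walls fit between them.


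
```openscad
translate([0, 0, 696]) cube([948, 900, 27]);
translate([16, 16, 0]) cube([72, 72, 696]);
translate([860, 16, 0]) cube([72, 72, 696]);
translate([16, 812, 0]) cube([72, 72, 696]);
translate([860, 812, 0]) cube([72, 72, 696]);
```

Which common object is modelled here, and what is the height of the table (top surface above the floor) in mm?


A table. The table height is 723 mm.

A 948×900×27 slab sits at z = 696 on four 72 mm square posts — a table. The top surface is at 696 + 27 = 723 mm.


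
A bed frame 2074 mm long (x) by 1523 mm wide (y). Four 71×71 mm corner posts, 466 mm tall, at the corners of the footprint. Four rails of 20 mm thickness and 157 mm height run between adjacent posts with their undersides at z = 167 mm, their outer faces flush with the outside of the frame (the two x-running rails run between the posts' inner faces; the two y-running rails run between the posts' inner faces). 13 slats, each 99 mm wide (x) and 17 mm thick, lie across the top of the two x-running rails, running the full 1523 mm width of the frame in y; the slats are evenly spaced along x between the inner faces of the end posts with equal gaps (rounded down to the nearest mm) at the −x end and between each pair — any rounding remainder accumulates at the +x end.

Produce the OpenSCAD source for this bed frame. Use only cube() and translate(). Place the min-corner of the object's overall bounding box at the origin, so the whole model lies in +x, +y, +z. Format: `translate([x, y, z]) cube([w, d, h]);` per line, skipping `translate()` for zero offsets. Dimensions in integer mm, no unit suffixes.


cube([71, 71, 466]);
translate([0, 1452, 0]) cube([71, 71, 466]);
translate([2003, 0, 0]) cube([71, 71, 466]);
translate([2003, 1452, 0]) cube([71, 71, 466]);
translate([71, 0, 167]) cube([1932, 20, 157]);
translate([71, 1503, 167]) cube([1932, 20, 157]);
translate([0, 71, 167]) cube([20, 1381, 157]);
translate([2054, 71, 167]) cube([20, 1381, 157]);
translate([117, 0, 324]) cube([99, 1523, 17]);
translate([262, 0, 324]) cube([99, 1523, 17]);
translate([407, 0, 324]) cube([99, 1523, 17]);
translate([552, 0, 324]) cube([99, 1523, 17]);
translate([697, 0, 324]) cube([99, 1523, 17]);
translate([842, 0, 324]) cube([99, 1523, 17]);
translate([987, 0, 324]) cube([99, 1523, 17]);
translate([1132, 0, 324]) cube([99, 1523, 17]);
translate([1277, 0, 324]) cube([99, 1523, 17]);
translate([1422, 0, 324]) cube([99, 1523, 17]);
translate([1567, 0, 324]) cube([99, 1523, 17]);
translate([1712, 0, 324]) cube([99, 1523, 17]);
translate([1857, 0, 324]) cube([99, 1523, 17]);
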